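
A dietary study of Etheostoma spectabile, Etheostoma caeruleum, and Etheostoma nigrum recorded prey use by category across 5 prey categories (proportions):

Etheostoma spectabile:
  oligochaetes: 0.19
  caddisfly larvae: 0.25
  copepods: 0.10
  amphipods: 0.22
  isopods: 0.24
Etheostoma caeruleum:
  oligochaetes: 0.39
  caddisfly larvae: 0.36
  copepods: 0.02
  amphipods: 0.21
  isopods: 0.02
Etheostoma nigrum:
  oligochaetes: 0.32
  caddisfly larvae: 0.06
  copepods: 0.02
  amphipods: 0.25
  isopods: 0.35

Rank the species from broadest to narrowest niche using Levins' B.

Σp_specᵢ² = 0.19² + 0.25² + 0.10² + 0.22² + 0.24² = 0.0361 + 0.0625 + 0.0100 + 0.0484 + 0.0576 = 0.2146
B_spec = 1 / 0.2146 = 4.6598
Σp_caerᵢ² = 0.39² + 0.36² + 0.02² + 0.21² + 0.02² = 0.1521 + 0.1296 + 0.0004 + 0.0441 + 0.0004 = 0.3266
B_caer = 1 / 0.3266 = 3.0618
Σp_nigrᵢ² = 0.32² + 0.06² + 0.02² + 0.25² + 0.35² = 0.1024 + 0.0036 + 0.0004 + 0.0625 + 0.1225 = 0.2914
B_nigr = 1 / 0.2914 = 3.4317
Ranking by B (broadest → narrowest): Etheostoma spectabile (4.66) > Etheostoma nigrum (3.43) > Etheostoma caeruleum (3.06)

Etheostoma spectabile > Etheostoma nigrum > Etheostoma caeruleum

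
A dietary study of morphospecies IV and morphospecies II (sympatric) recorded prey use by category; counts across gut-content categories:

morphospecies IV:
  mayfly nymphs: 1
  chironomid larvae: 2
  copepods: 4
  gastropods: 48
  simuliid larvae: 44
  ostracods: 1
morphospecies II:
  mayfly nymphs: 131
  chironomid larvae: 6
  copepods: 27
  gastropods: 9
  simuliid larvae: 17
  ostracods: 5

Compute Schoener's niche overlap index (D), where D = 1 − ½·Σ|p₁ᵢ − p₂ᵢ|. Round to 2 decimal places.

Proportions for morphospecies IV (n=100): 1/100=0.0100, 2/100=0.0200, 4/100=0.0400, 48/100=0.4800, 44/100=0.4400, 1/100=0.0100
Proportions for morphospecies II (n=195): 131/195=0.6718, 6/195=0.0308, 27/195=0.1385, 9/195=0.0462, 17/195=0.0872, 5/195=0.0256
Σ|p₁ᵢ − p₂ᵢ| = 0.6618 + 0.0108 + 0.0985 + 0.4338 + 0.3528 + 0.0156 = 1.5733
D = 1 − ½ × 1.5733 = 1 − 0.78665 = 0.21335

0.21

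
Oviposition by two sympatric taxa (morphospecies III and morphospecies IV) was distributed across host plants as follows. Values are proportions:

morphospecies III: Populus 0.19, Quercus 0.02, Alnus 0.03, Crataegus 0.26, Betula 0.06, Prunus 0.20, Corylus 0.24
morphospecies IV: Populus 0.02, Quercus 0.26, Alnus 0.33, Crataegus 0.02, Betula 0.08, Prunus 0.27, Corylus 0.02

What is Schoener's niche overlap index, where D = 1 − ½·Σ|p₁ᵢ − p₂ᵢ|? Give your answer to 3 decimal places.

Σ|p₁ᵢ − p₂ᵢ| = 0.17 + 0.24 + 0.30 + 0.24 + 0.02 + 0.07 + 0.22 = 1.26
D = 1 − ½ × 1.26 = 1 − 0.630 = 0.37000

0.370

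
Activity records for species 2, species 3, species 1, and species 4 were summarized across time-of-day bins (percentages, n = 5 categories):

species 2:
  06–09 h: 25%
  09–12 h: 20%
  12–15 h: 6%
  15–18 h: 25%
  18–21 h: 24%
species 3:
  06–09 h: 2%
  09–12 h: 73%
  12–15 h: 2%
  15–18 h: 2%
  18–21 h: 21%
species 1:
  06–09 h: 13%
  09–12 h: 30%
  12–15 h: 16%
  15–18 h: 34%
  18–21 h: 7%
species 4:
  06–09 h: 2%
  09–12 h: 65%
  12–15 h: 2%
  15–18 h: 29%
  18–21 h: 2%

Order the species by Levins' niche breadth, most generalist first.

species 2 > species 1 > species 4 > species 3

Convert percentages to proportions (divide by 100).
Σp_2ᵢ² = 0.25² + 0.20² + 0.06² + 0.25² + 0.24² = 0.0625 + 0.0400 + 0.0036 + 0.0625 + 0.0576 = 0.2262
B_2 = 1 / 0.2262 = 4.4209
Σp_3ᵢ² = 0.02² + 0.73² + 0.02² + 0.02² + 0.21² = 0.0004 + 0.5329 + 0.0004 + 0.0004 + 0.0441 = 0.5782
B_3 = 1 / 0.5782 = 1.7295
Σp_1ᵢ² = 0.13² + 0.30² + 0.16² + 0.34² + 0.07² = 0.0169 + 0.0900 + 0.0256 + 0.1156 + 0.0049 = 0.2530
B_1 = 1 / 0.2530 = 3.9526
Σp_4ᵢ² = 0.02² + 0.65² + 0.02² + 0.29² + 0.02² = 0.0004 + 0.4225 + 0.0004 + 0.0841 + 0.0004 = 0.5078
B_4 = 1 / 0.5078 = 1.9693
Ranking by B (broadest → narrowest): species 2 (4.42) > species 1 (3.95) > species 4 (1.97) > species 3 (1.73)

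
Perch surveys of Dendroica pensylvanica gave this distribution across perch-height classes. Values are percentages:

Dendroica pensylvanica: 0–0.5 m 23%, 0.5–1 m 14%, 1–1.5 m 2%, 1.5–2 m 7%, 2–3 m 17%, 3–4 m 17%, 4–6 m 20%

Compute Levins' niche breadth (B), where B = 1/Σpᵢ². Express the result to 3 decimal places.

5.695

Convert percentages to proportions (divide by 100).
Σpᵢ² = 0.23² + 0.14² + 0.02² + 0.07² + 0.17² + 0.17² + 0.20² = 0.0529 + 0.0196 + 0.0004 + 0.0049 + 0.0289 + 0.0289 + 0.0400 = 0.1756
B = 1 / 0.1756 = 5.69476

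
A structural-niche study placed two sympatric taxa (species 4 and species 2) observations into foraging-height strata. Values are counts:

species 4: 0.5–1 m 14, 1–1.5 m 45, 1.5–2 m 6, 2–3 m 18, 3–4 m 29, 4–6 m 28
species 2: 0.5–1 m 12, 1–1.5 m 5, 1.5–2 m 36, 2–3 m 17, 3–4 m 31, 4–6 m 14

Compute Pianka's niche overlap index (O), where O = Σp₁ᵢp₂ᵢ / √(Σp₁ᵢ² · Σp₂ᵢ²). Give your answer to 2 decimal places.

0.63

Proportions for species 4 (n=140): 14/140=0.1000, 45/140=0.3214, 6/140=0.0429, 18/140=0.1286, 29/140=0.2071, 28/140=0.2000
Proportions for species 2 (n=115): 12/115=0.1043, 5/115=0.0435, 36/115=0.3130, 17/115=0.1478, 31/115=0.2696, 14/115=0.1217
Σ p₁ᵢp₂ᵢ = 0.010430 + 0.013981 + 0.013428 + 0.019007 + 0.055834 + 0.024340 = 0.137020
Σp_1ᵢ² = 0.1000² + 0.3214² + 0.0429² + 0.1286² + 0.2071² + 0.2000² = 0.010000 + 0.103298 + 0.001840 + 0.016538 + 0.042890 + 0.040000 = 0.214566
Σp_2ᵢ² = 0.1043² + 0.0435² + 0.3130² + 0.1478² + 0.2696² + 0.1217² = 0.010878 + 0.001892 + 0.097969 + 0.021845 + 0.072684 + 0.014811 = 0.220079
O = 0.137020 / √(0.214566 × 0.220079) = 0.137020 / 0.2173050 = 0.6305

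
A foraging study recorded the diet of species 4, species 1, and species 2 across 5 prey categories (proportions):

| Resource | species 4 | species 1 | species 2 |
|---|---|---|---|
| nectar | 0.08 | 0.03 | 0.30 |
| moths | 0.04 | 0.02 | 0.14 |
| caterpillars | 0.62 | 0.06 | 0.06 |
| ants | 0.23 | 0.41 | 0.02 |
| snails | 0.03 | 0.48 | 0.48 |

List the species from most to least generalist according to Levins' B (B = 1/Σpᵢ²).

Σp_4ᵢ² = 0.08² + 0.04² + 0.62² + 0.23² + 0.03² = 0.0064 + 0.0016 + 0.3844 + 0.0529 + 0.0009 = 0.4462
B_4 = 1 / 0.4462 = 2.2411
Σp_1ᵢ² = 0.03² + 0.02² + 0.06² + 0.41² + 0.48² = 0.0009 + 0.0004 + 0.0036 + 0.1681 + 0.2304 = 0.4034
B_1 = 1 / 0.4034 = 2.4789
Σp_2ᵢ² = 0.30² + 0.14² + 0.06² + 0.02² + 0.48² = 0.0900 + 0.0196 + 0.0036 + 0.0004 + 0.2304 = 0.3440
B_2 = 1 / 0.3440 = 2.9070
Ranking by B (broadest → narrowest): species 2 (2.91) > species 1 (2.48) > species 4 (2.24)

species 2 > species 1 > species 4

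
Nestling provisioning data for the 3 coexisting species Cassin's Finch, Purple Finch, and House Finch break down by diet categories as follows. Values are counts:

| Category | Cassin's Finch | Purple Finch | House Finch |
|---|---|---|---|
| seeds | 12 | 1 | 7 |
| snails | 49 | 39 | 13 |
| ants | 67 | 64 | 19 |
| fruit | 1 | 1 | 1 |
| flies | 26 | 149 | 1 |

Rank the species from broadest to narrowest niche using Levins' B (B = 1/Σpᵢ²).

Proportions for Cassin's Finch (n=155): 12/155=0.0774, 49/155=0.3161, 67/155=0.4323, 1/155=0.0065, 26/155=0.1677
Proportions for Purple Finch (n=254): 1/254=0.0039, 39/254=0.1535, 64/254=0.2520, 1/254=0.0039, 149/254=0.5866
Proportions for House Finch (n=41): 7/41=0.1707, 13/41=0.3171, 19/41=0.4634, 1/41=0.0244, 1/41=0.0244
Σp_Cassᵢ² = 0.0774² + 0.3161² + 0.4323² + 0.0065² + 0.1677² = 0.005991 + 0.099919 + 0.186883 + 0.000042 + 0.028123 = 0.320958
B_Cass = 1 / 0.320958 = 3.1157
Σp_Purpᵢ² = 0.0039² + 0.1535² + 0.2520² + 0.0039² + 0.5866² = 0.000015 + 0.023562 + 0.063504 + 0.000015 + 0.344100 = 0.431196
B_Purp = 1 / 0.431196 = 2.3191
Σp_Housᵢ² = 0.1707² + 0.3171² + 0.4634² + 0.0244² + 0.0244² = 0.029138 + 0.100552 + 0.214740 + 0.000595 + 0.000595 = 0.345620
B_Hous = 1 / 0.345620 = 2.8934
Ranking by B (broadest → narrowest): Cassin's Finch (3.12) > House Finch (2.89) > Purple Finch (2.32)

Cassin's Finch > House Finch > Purple Finch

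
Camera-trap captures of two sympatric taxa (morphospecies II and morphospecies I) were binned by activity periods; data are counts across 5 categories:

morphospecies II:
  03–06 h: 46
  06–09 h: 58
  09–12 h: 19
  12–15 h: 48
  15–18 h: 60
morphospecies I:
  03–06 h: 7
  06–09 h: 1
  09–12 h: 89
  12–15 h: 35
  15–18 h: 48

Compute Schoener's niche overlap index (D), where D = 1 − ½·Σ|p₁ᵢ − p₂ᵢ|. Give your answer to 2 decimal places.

0.58

Proportions for morphospecies II (n=231): 46/231=0.1991, 58/231=0.2511, 19/231=0.0823, 48/231=0.2078, 60/231=0.2597
Proportions for morphospecies I (n=180): 7/180=0.0389, 1/180=0.0056, 89/180=0.4944, 35/180=0.1944, 48/180=0.2667
Σ|p₁ᵢ − p₂ᵢ| = 0.1602 + 0.2455 + 0.4121 + 0.0134 + 0.0070 = 0.8382
D = 1 − ½ × 0.8382 = 1 − 0.41910 = 0.58090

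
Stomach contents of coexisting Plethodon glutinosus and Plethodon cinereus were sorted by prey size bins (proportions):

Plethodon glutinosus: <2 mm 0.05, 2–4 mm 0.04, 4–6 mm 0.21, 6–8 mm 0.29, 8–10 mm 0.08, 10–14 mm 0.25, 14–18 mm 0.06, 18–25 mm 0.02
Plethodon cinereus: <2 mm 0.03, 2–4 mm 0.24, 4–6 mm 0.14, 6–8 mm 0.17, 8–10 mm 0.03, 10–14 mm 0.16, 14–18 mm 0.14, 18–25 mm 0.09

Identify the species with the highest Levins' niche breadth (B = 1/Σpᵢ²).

Σp_glutᵢ² = 0.05² + 0.04² + 0.21² + 0.29² + 0.08² + 0.25² + 0.06² + 0.02² = 0.0025 + 0.0016 + 0.0441 + 0.0841 + 0.0064 + 0.0625 + 0.0036 + 0.0004 = 0.2052
B_glut = 1 / 0.2052 = 4.8733
Σp_cineᵢ² = 0.03² + 0.24² + 0.14² + 0.17² + 0.03² + 0.16² + 0.14² + 0.09² = 0.0009 + 0.0576 + 0.0196 + 0.0289 + 0.0009 + 0.0256 + 0.0196 + 0.0081 = 0.1612
B_cine = 1 / 0.1612 = 6.2035
Highest B → broadest niche (most generalist): Plethodon cinereus (B = 6.20).

Plethodon cinereus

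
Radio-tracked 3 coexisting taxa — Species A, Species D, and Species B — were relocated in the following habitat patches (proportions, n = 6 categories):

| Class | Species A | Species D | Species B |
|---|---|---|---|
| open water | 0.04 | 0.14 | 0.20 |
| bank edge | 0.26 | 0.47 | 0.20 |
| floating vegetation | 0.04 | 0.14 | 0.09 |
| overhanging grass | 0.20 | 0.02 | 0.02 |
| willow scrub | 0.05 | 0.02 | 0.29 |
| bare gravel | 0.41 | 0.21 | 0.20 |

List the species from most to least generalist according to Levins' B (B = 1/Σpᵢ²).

Species B > Species A > Species D

Σp_Aᵢ² = 0.04² + 0.26² + 0.04² + 0.20² + 0.05² + 0.41² = 0.0016 + 0.0676 + 0.0016 + 0.0400 + 0.0025 + 0.1681 = 0.2814
B_A = 1 / 0.2814 = 3.5537
Σp_Dᵢ² = 0.14² + 0.47² + 0.14² + 0.02² + 0.02² + 0.21² = 0.0196 + 0.2209 + 0.0196 + 0.0004 + 0.0004 + 0.0441 = 0.3050
B_D = 1 / 0.3050 = 3.2787
Σp_Bᵢ² = 0.20² + 0.20² + 0.09² + 0.02² + 0.29² + 0.20² = 0.0400 + 0.0400 + 0.0081 + 0.0004 + 0.0841 + 0.0400 = 0.2126
B_B = 1 / 0.2126 = 4.7037
Ranking by B (broadest → narrowest): Species B (4.70) > Species A (3.55) > Species D (3.28)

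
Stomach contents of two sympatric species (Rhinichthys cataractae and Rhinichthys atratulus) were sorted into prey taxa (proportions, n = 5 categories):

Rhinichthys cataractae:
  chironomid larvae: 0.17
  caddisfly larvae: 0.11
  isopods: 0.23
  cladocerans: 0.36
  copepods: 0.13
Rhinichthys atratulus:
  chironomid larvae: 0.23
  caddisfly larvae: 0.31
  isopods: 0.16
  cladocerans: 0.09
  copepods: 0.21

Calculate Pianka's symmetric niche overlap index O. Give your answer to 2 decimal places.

0.73

Σ p₁ᵢp₂ᵢ = 0.0391 + 0.0341 + 0.0368 + 0.0324 + 0.0273 = 0.1697
Σp_1ᵢ² = 0.17² + 0.11² + 0.23² + 0.36² + 0.13² = 0.0289 + 0.0121 + 0.0529 + 0.1296 + 0.0169 = 0.2404
Σp_2ᵢ² = 0.23² + 0.31² + 0.16² + 0.09² + 0.21² = 0.0529 + 0.0961 + 0.0256 + 0.0081 + 0.0441 = 0.2268
O = 0.1697 / √(0.2404 × 0.2268) = 0.1697 / 0.23350 = 0.7268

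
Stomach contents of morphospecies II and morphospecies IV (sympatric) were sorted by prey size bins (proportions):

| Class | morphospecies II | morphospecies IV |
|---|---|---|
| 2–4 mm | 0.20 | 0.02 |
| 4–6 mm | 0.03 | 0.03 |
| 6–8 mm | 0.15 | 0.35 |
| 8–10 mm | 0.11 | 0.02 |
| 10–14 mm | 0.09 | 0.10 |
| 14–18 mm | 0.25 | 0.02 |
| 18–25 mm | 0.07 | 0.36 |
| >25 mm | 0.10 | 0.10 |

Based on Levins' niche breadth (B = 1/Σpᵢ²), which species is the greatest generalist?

Σp_IIᵢ² = 0.20² + 0.03² + 0.15² + 0.11² + 0.09² + 0.25² + 0.07² + 0.10² = 0.0400 + 0.0009 + 0.0225 + 0.0121 + 0.0081 + 0.0625 + 0.0049 + 0.0100 = 0.1610
B_II = 1 / 0.1610 = 6.2112
Σp_IVᵢ² = 0.02² + 0.03² + 0.35² + 0.02² + 0.10² + 0.02² + 0.36² + 0.10² = 0.0004 + 0.0009 + 0.1225 + 0.0004 + 0.0100 + 0.0004 + 0.1296 + 0.0100 = 0.2742
B_IV = 1 / 0.2742 = 3.6470
Highest B → broadest niche (most generalist): morphospecies II (B = 6.21).

morphospecies II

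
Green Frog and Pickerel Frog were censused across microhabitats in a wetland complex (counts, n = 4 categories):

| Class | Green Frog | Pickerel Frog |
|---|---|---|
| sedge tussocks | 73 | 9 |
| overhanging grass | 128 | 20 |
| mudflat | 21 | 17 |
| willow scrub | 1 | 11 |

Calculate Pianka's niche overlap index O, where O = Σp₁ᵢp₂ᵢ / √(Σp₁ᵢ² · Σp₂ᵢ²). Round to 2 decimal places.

0.81

Proportions for Green Frog (n=223): 73/223=0.3274, 128/223=0.5740, 21/223=0.0942, 1/223=0.0045
Proportions for Pickerel Frog (n=57): 9/57=0.1579, 20/57=0.3509, 17/57=0.2982, 11/57=0.1930
Σ p₁ᵢp₂ᵢ = 0.051696 + 0.201417 + 0.028090 + 0.000869 = 0.282072
Σp_1ᵢ² = 0.3274² + 0.5740² + 0.0942² + 0.0045² = 0.107191 + 0.329476 + 0.008874 + 0.000020 = 0.445561
Σp_2ᵢ² = 0.1579² + 0.3509² + 0.2982² + 0.1930² = 0.024932 + 0.123131 + 0.088923 + 0.037249 = 0.274235
O = 0.282072 / √(0.445561 × 0.274235) = 0.282072 / 0.3495546 = 0.8069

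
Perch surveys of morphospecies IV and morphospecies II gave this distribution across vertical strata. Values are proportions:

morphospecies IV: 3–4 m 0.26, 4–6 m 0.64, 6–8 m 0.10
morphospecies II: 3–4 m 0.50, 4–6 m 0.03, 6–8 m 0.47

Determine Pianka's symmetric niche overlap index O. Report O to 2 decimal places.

0.41

Σ p₁ᵢp₂ᵢ = 0.1300 + 0.0192 + 0.0470 = 0.1962
Σp_1ᵢ² = 0.26² + 0.64² + 0.10² = 0.0676 + 0.4096 + 0.0100 = 0.4872
Σp_2ᵢ² = 0.50² + 0.03² + 0.47² = 0.2500 + 0.0009 + 0.2209 = 0.4718
O = 0.1962 / √(0.4872 × 0.4718) = 0.1962 / 0.47944 = 0.4092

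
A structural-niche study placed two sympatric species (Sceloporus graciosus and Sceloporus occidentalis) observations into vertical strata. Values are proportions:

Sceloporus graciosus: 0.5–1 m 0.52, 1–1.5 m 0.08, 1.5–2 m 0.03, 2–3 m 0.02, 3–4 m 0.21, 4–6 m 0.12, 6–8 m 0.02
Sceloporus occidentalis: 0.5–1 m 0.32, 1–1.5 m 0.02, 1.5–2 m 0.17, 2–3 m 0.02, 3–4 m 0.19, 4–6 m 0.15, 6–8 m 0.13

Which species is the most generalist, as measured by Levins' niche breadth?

Sceloporus occidentalis

Σp_gracᵢ² = 0.52² + 0.08² + 0.03² + 0.02² + 0.21² + 0.12² + 0.02² = 0.2704 + 0.0064 + 0.0009 + 0.0004 + 0.0441 + 0.0144 + 0.0004 = 0.3370
B_grac = 1 / 0.3370 = 2.9674
Σp_occiᵢ² = 0.32² + 0.02² + 0.17² + 0.02² + 0.19² + 0.15² + 0.13² = 0.1024 + 0.0004 + 0.0289 + 0.0004 + 0.0361 + 0.0225 + 0.0169 = 0.2076
B_occi = 1 / 0.2076 = 4.8170
Highest B → broadest niche (most generalist): Sceloporus occidentalis (B = 4.82).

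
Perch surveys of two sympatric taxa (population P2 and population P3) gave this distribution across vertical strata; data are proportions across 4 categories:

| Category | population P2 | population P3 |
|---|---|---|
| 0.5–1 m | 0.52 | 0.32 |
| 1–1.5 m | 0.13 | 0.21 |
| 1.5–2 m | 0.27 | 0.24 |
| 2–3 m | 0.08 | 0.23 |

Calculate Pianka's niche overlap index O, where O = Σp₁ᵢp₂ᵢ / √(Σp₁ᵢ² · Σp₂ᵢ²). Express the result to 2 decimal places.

Σ p₁ᵢp₂ᵢ = 0.1664 + 0.0273 + 0.0648 + 0.0184 = 0.2769
Σp_1ᵢ² = 0.52² + 0.13² + 0.27² + 0.08² = 0.2704 + 0.0169 + 0.0729 + 0.0064 = 0.3666
Σp_2ᵢ² = 0.32² + 0.21² + 0.24² + 0.23² = 0.1024 + 0.0441 + 0.0576 + 0.0529 = 0.2570
O = 0.2769 / √(0.3666 × 0.2570) = 0.2769 / 0.30695 = 0.9021

0.90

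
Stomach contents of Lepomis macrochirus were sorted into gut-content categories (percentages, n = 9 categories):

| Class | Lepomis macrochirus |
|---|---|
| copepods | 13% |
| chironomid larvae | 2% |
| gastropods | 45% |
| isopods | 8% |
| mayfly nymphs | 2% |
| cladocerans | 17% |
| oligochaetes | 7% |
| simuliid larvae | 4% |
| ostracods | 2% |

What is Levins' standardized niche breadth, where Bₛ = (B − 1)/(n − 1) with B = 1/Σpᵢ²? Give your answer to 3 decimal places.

Convert percentages to proportions (divide by 100).
Σpᵢ² = 0.13² + 0.02² + 0.45² + 0.08² + 0.02² + 0.17² + 0.07² + 0.04² + 0.02² = 0.0169 + 0.0004 + 0.2025 + 0.0064 + 0.0004 + 0.0289 + 0.0049 + 0.0016 + 0.0004 = 0.2624
B = 1 / 0.2624 = 3.81098
Bₛ = (B − 1)/(n − 1) = (3.81098 − 1)/(9 − 1) = 2.81098/8 = 0.35137

0.351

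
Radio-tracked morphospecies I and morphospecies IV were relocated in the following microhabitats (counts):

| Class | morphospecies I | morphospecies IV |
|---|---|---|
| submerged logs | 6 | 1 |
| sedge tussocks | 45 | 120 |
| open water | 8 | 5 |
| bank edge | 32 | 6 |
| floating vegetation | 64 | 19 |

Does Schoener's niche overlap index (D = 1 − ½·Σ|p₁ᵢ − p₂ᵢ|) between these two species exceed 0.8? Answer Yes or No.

No

Proportions for morphospecies I (n=155): 6/155=0.0387, 45/155=0.2903, 8/155=0.0516, 32/155=0.2065, 64/155=0.4129
Proportions for morphospecies IV (n=151): 1/151=0.0066, 120/151=0.7947, 5/151=0.0331, 6/151=0.0397, 19/151=0.1258
Σ|p₁ᵢ − p₂ᵢ| = 0.0321 + 0.5044 + 0.0185 + 0.1668 + 0.2871 = 1.0089
D = 1 − ½ × 1.0089 = 1 − 0.50445 = 0.49555
D = 0.49555 < 0.8 → No.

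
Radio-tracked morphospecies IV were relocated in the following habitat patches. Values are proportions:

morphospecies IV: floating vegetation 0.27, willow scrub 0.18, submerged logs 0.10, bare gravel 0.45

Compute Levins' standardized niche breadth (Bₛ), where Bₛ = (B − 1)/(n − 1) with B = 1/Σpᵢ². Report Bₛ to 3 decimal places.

0.716

Σpᵢ² = 0.27² + 0.18² + 0.10² + 0.45² = 0.0729 + 0.0324 + 0.0100 + 0.2025 = 0.3178
B = 1 / 0.3178 = 3.14663
Bₛ = (B − 1)/(n − 1) = (3.14663 − 1)/(4 − 1) = 2.14663/3 = 0.71554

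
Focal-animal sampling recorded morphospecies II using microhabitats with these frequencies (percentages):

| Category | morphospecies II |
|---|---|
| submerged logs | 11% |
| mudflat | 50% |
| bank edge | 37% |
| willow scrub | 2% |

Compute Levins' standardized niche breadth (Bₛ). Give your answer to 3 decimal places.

Convert percentages to proportions (divide by 100).
Σpᵢ² = 0.11² + 0.50² + 0.37² + 0.02² = 0.0121 + 0.2500 + 0.1369 + 0.0004 = 0.3994
B = 1 / 0.3994 = 2.50376
Bₛ = (B − 1)/(n − 1) = (2.50376 − 1)/(4 − 1) = 1.50376/3 = 0.50125

0.501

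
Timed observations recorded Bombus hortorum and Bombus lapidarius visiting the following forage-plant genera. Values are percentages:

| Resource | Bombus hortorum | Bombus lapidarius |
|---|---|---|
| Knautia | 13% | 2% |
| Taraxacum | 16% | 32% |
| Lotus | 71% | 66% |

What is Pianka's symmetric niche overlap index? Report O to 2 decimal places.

Convert percentages to proportions (divide by 100).
Σ p₁ᵢp₂ᵢ = 0.0026 + 0.0512 + 0.4686 = 0.5224
Σp_1ᵢ² = 0.13² + 0.16² + 0.71² = 0.0169 + 0.0256 + 0.5041 = 0.5466
Σp_2ᵢ² = 0.02² + 0.32² + 0.66² = 0.0004 + 0.1024 + 0.4356 = 0.5384
O = 0.5224 / √(0.5466 × 0.5384) = 0.5224 / 0.54248 = 0.9630

0.96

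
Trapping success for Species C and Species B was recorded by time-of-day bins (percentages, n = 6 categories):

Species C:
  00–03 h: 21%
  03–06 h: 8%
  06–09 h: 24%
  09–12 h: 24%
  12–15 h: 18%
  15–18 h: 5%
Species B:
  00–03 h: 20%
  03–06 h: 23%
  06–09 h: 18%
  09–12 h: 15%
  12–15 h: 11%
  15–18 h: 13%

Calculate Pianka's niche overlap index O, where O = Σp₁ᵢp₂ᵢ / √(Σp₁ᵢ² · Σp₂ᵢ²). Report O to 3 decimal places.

0.881

Convert percentages to proportions (divide by 100).
Σ p₁ᵢp₂ᵢ = 0.0420 + 0.0184 + 0.0432 + 0.0360 + 0.0198 + 0.0065 = 0.1659
Σp_1ᵢ² = 0.21² + 0.08² + 0.24² + 0.24² + 0.18² + 0.05² = 0.0441 + 0.0064 + 0.0576 + 0.0576 + 0.0324 + 0.0025 = 0.2006
Σp_2ᵢ² = 0.20² + 0.23² + 0.18² + 0.15² + 0.11² + 0.13² = 0.0400 + 0.0529 + 0.0324 + 0.0225 + 0.0121 + 0.0169 = 0.1768
O = 0.1659 / √(0.2006 × 0.1768) = 0.1659 / 0.188324 = 0.88093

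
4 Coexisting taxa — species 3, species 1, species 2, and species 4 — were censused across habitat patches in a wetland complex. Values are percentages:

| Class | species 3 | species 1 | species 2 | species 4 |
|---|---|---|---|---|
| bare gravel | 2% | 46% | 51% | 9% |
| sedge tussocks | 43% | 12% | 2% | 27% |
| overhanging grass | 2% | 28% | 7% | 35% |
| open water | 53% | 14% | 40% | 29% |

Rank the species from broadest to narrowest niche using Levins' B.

species 4 > species 1 > species 2 > species 3

Convert percentages to proportions (divide by 100).
Σp_3ᵢ² = 0.02² + 0.43² + 0.02² + 0.53² = 0.0004 + 0.1849 + 0.0004 + 0.2809 = 0.4666
B_3 = 1 / 0.4666 = 2.1432
Σp_1ᵢ² = 0.46² + 0.12² + 0.28² + 0.14² = 0.2116 + 0.0144 + 0.0784 + 0.0196 = 0.3240
B_1 = 1 / 0.3240 = 3.0864
Σp_2ᵢ² = 0.51² + 0.02² + 0.07² + 0.40² = 0.2601 + 0.0004 + 0.0049 + 0.1600 = 0.4254
B_2 = 1 / 0.4254 = 2.3507
Σp_4ᵢ² = 0.09² + 0.27² + 0.35² + 0.29² = 0.0081 + 0.0729 + 0.1225 + 0.0841 = 0.2876
B_4 = 1 / 0.2876 = 3.4771
Ranking by B (broadest → narrowest): species 4 (3.48) > species 1 (3.09) > species 2 (2.35) > species 3 (2.14)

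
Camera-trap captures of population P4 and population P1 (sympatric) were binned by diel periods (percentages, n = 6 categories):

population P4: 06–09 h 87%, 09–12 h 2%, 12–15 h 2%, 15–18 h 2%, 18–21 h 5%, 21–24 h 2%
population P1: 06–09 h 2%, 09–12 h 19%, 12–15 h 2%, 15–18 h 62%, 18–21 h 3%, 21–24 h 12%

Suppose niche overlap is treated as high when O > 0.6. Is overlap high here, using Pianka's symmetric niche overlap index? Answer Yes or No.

No

Convert percentages to proportions (divide by 100).
Σ p₁ᵢp₂ᵢ = 0.0174 + 0.0038 + 0.0004 + 0.0124 + 0.0015 + 0.0024 = 0.0379
Σp_1ᵢ² = 0.87² + 0.02² + 0.02² + 0.02² + 0.05² + 0.02² = 0.7569 + 0.0004 + 0.0004 + 0.0004 + 0.0025 + 0.0004 = 0.7610
Σp_2ᵢ² = 0.02² + 0.19² + 0.02² + 0.62² + 0.03² + 0.12² = 0.0004 + 0.0361 + 0.0004 + 0.3844 + 0.0009 + 0.0144 = 0.4366
O = 0.0379 / √(0.7610 × 0.4366) = 0.0379 / 0.57641 = 0.0658
O = 0.0658 < 0.6 → No.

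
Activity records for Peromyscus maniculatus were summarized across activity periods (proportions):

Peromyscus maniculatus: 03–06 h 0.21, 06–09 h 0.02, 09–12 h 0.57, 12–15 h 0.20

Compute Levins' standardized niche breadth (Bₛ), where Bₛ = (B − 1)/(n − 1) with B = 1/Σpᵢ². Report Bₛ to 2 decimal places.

0.48

Σpᵢ² = 0.21² + 0.02² + 0.57² + 0.20² = 0.0441 + 0.0004 + 0.3249 + 0.0400 = 0.4094
B = 1 / 0.4094 = 2.4426
Bₛ = (B − 1)/(n − 1) = (2.4426 − 1)/(4 − 1) = 1.4426/3 = 0.4809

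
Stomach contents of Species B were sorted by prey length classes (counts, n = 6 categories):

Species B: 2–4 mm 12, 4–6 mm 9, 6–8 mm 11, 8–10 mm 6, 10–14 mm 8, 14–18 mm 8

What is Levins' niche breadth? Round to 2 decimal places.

Proportions for Species B (n=54): 12/54=0.2222, 9/54=0.1667, 11/54=0.2037, 6/54=0.1111, 8/54=0.1481, 8/54=0.1481
Σpᵢ² = 0.2222² + 0.1667² + 0.2037² + 0.1111² + 0.1481² + 0.1481² = 0.049373 + 0.027789 + 0.041494 + 0.012343 + 0.021934 + 0.021934 = 0.174867
B = 1 / 0.174867 = 5.7186

5.72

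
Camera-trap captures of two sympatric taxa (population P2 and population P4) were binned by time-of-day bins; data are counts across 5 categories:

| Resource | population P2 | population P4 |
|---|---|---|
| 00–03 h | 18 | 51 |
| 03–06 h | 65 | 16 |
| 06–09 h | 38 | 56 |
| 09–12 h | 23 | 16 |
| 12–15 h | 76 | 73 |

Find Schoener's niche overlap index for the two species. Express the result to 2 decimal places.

Proportions for population P2 (n=220): 18/220=0.0818, 65/220=0.2955, 38/220=0.1727, 23/220=0.1045, 76/220=0.3455
Proportions for population P4 (n=212): 51/212=0.2406, 16/212=0.0755, 56/212=0.2642, 16/212=0.0755, 73/212=0.3443
Σ|p₁ᵢ − p₂ᵢ| = 0.1588 + 0.2200 + 0.0915 + 0.0290 + 0.0012 = 0.5005
D = 1 − ½ × 0.5005 = 1 − 0.25025 = 0.74975

0.75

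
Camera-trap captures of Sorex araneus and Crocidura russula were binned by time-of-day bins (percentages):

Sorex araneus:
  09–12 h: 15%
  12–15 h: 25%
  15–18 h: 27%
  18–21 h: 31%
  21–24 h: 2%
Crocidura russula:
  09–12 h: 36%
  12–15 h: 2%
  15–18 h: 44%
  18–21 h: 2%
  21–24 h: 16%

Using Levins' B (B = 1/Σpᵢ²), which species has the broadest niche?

Sorex araneus

Convert percentages to proportions (divide by 100).
Σp_aranᵢ² = 0.15² + 0.25² + 0.27² + 0.31² + 0.02² = 0.0225 + 0.0625 + 0.0729 + 0.0961 + 0.0004 = 0.2544
B_aran = 1 / 0.2544 = 3.9308
Σp_russᵢ² = 0.36² + 0.02² + 0.44² + 0.02² + 0.16² = 0.1296 + 0.0004 + 0.1936 + 0.0004 + 0.0256 = 0.3496
B_russ = 1 / 0.3496 = 2.8604
Highest B → broadest niche (most generalist): Sorex araneus (B = 3.93).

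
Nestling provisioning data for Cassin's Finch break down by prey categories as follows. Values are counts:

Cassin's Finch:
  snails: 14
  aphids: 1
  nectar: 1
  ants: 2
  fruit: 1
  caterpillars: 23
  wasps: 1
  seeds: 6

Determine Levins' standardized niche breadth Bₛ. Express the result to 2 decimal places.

Proportions for Cassin's Finch (n=49): 14/49=0.2857, 1/49=0.0204, 1/49=0.0204, 2/49=0.0408, 1/49=0.0204, 23/49=0.4694, 1/49=0.0204, 6/49=0.1224
Σpᵢ² = 0.2857² + 0.0204² + 0.0204² + 0.0408² + 0.0204² + 0.4694² + 0.0204² + 0.1224² = 0.081624 + 0.000416 + 0.000416 + 0.001665 + 0.000416 + 0.220336 + 0.000416 + 0.014982 = 0.320271
B = 1 / 0.320271 = 3.1224
Bₛ = (B − 1)/(n − 1) = (3.1224 − 1)/(8 − 1) = 2.1224/7 = 0.3032

0.30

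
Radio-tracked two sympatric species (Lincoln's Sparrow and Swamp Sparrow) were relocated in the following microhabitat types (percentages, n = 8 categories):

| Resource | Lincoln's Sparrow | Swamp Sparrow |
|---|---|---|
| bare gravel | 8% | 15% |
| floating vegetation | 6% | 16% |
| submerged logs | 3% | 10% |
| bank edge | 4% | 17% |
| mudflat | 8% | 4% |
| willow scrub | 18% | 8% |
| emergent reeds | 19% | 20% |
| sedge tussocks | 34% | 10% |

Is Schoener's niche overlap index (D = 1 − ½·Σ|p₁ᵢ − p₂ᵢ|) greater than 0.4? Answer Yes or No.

Yes

Convert percentages to proportions (divide by 100).
Σ|p₁ᵢ − p₂ᵢ| = 0.07 + 0.10 + 0.07 + 0.13 + 0.04 + 0.10 + 0.01 + 0.24 = 0.76
D = 1 − ½ × 0.76 = 1 − 0.380 = 0.6200
D = 0.6200 > 0.4 → Yes.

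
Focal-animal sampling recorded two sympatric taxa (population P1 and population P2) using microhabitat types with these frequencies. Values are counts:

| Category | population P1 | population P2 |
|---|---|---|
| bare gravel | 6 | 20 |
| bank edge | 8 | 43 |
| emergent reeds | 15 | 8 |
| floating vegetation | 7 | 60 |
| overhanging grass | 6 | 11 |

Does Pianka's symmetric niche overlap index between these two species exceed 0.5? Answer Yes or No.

Proportions for population P1 (n=42): 6/42=0.1429, 8/42=0.1905, 15/42=0.3571, 7/42=0.1667, 6/42=0.1429
Proportions for population P2 (n=142): 20/142=0.1408, 43/142=0.3028, 8/142=0.0563, 60/142=0.4225, 11/142=0.0775
Σ p₁ᵢp₂ᵢ = 0.020120 + 0.057683 + 0.020105 + 0.070431 + 0.011075 = 0.179414
Σp_1ᵢ² = 0.1429² + 0.1905² + 0.3571² + 0.1667² + 0.1429² = 0.020420 + 0.036290 + 0.127520 + 0.027789 + 0.020420 = 0.232439
Σp_2ᵢ² = 0.1408² + 0.3028² + 0.0563² + 0.4225² + 0.0775² = 0.019825 + 0.091688 + 0.003170 + 0.178506 + 0.006006 = 0.299195
O = 0.179414 / √(0.232439 × 0.299195) = 0.179414 / 0.2637131 = 0.6803
O = 0.6803 > 0.5 → Yes.

Yes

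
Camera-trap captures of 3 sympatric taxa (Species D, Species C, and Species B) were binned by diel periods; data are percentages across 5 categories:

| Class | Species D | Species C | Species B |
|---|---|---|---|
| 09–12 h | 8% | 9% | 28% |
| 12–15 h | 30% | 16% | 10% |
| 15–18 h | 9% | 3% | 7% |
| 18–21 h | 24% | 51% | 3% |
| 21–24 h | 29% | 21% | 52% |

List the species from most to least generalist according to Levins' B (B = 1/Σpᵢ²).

Convert percentages to proportions (divide by 100).
Σp_Dᵢ² = 0.08² + 0.30² + 0.09² + 0.24² + 0.29² = 0.0064 + 0.0900 + 0.0081 + 0.0576 + 0.0841 = 0.2462
B_D = 1 / 0.2462 = 4.0617
Σp_Cᵢ² = 0.09² + 0.16² + 0.03² + 0.51² + 0.21² = 0.0081 + 0.0256 + 0.0009 + 0.2601 + 0.0441 = 0.3388
B_C = 1 / 0.3388 = 2.9516
Σp_Bᵢ² = 0.28² + 0.10² + 0.07² + 0.03² + 0.52² = 0.0784 + 0.0100 + 0.0049 + 0.0009 + 0.2704 = 0.3646
B_B = 1 / 0.3646 = 2.7427
Ranking by B (broadest → narrowest): Species D (4.06) > Species C (2.95) > Species B (2.74)

Species D > Species C > Species B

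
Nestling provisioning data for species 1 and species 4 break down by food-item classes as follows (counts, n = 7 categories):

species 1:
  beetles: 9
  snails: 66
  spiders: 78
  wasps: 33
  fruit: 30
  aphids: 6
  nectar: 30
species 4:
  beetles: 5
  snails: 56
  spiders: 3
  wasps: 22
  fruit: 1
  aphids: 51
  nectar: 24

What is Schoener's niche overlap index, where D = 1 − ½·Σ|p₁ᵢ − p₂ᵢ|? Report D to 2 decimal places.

0.59

Proportions for species 1 (n=252): 9/252=0.0357, 66/252=0.2619, 78/252=0.3095, 33/252=0.1310, 30/252=0.1190, 6/252=0.0238, 30/252=0.1190
Proportions for species 4 (n=162): 5/162=0.0309, 56/162=0.3457, 3/162=0.0185, 22/162=0.1358, 1/162=0.0062, 51/162=0.3148, 24/162=0.1481
Σ|p₁ᵢ − p₂ᵢ| = 0.0048 + 0.0838 + 0.2910 + 0.0048 + 0.1128 + 0.2910 + 0.0291 = 0.8173
D = 1 − ½ × 0.8173 = 1 − 0.40865 = 0.59135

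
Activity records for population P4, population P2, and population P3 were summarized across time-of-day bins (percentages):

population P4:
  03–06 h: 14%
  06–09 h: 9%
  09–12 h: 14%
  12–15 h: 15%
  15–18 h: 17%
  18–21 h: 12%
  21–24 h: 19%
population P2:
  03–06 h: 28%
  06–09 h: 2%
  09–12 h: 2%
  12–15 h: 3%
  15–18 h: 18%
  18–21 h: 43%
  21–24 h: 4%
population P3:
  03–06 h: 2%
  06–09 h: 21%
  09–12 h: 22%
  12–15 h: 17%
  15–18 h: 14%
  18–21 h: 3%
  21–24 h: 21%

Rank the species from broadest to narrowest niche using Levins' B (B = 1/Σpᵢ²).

Convert percentages to proportions (divide by 100).
Σp_P4ᵢ² = 0.14² + 0.09² + 0.14² + 0.15² + 0.17² + 0.12² + 0.19² = 0.0196 + 0.0081 + 0.0196 + 0.0225 + 0.0289 + 0.0144 + 0.0361 = 0.1492
B_P4 = 1 / 0.1492 = 6.7024
Σp_P2ᵢ² = 0.28² + 0.02² + 0.02² + 0.03² + 0.18² + 0.43² + 0.04² = 0.0784 + 0.0004 + 0.0004 + 0.0009 + 0.0324 + 0.1849 + 0.0016 = 0.2990
B_P2 = 1 / 0.2990 = 3.3445
Σp_P3ᵢ² = 0.02² + 0.21² + 0.22² + 0.17² + 0.14² + 0.03² + 0.21² = 0.0004 + 0.0441 + 0.0484 + 0.0289 + 0.0196 + 0.0009 + 0.0441 = 0.1864
B_P3 = 1 / 0.1864 = 5.3648
Ranking by B (broadest → narrowest): population P4 (6.70) > population P3 (5.36) > population P2 (3.34)

population P4 > population P3 > population P2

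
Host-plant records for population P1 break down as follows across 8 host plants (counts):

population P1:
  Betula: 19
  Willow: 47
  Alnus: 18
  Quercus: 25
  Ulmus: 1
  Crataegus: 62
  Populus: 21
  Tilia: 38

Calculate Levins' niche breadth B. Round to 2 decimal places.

Proportions for population P1 (n=231): 19/231=0.0823, 47/231=0.2035, 18/231=0.0779, 25/231=0.1082, 1/231=0.0043, 62/231=0.2684, 21/231=0.0909, 38/231=0.1645
Σpᵢ² = 0.0823² + 0.2035² + 0.0779² + 0.1082² + 0.0043² + 0.2684² + 0.0909² + 0.1645² = 0.006773 + 0.041412 + 0.006068 + 0.011707 + 0.000018 + 0.072039 + 0.008263 + 0.027060 = 0.173340
B = 1 / 0.173340 = 5.7690

5.77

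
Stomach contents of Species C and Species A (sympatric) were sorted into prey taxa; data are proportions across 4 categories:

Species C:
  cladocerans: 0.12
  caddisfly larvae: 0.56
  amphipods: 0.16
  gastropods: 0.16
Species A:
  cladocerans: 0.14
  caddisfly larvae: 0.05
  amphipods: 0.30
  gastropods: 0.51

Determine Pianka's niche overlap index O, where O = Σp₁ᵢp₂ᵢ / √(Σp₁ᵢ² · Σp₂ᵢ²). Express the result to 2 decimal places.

Σ p₁ᵢp₂ᵢ = 0.0168 + 0.0280 + 0.0480 + 0.0816 = 0.1744
Σp_1ᵢ² = 0.12² + 0.56² + 0.16² + 0.16² = 0.0144 + 0.3136 + 0.0256 + 0.0256 = 0.3792
Σp_2ᵢ² = 0.14² + 0.05² + 0.30² + 0.51² = 0.0196 + 0.0025 + 0.0900 + 0.2601 = 0.3722
O = 0.1744 / √(0.3792 × 0.3722) = 0.1744 / 0.37568 = 0.4642

0.46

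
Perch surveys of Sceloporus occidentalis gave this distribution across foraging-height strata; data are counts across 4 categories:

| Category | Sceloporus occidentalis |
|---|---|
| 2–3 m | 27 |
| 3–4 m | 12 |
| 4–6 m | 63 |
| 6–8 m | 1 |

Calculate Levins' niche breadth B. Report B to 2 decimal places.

Proportions for Sceloporus occidentalis (n=103): 27/103=0.2621, 12/103=0.1165, 63/103=0.6117, 1/103=0.0097
Σpᵢ² = 0.2621² + 0.1165² + 0.6117² + 0.0097² = 0.068696 + 0.013572 + 0.374177 + 0.000094 = 0.456539
B = 1 / 0.456539 = 2.1904

2.19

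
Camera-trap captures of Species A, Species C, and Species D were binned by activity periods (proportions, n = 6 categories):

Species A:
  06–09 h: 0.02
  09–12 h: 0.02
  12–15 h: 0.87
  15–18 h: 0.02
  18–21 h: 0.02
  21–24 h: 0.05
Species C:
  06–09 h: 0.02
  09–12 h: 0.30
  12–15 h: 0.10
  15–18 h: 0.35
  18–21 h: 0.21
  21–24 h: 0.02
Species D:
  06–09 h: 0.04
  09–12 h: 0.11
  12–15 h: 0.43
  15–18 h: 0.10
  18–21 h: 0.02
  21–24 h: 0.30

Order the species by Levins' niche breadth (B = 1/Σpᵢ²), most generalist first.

Σp_Aᵢ² = 0.02² + 0.02² + 0.87² + 0.02² + 0.02² + 0.05² = 0.0004 + 0.0004 + 0.7569 + 0.0004 + 0.0004 + 0.0025 = 0.7610
B_A = 1 / 0.7610 = 1.3141
Σp_Cᵢ² = 0.02² + 0.30² + 0.10² + 0.35² + 0.21² + 0.02² = 0.0004 + 0.0900 + 0.0100 + 0.1225 + 0.0441 + 0.0004 = 0.2674
B_C = 1 / 0.2674 = 3.7397
Σp_Dᵢ² = 0.04² + 0.11² + 0.43² + 0.10² + 0.02² + 0.30² = 0.0016 + 0.0121 + 0.1849 + 0.0100 + 0.0004 + 0.0900 = 0.2990
B_D = 1 / 0.2990 = 3.3445
Ranking by B (broadest → narrowest): Species C (3.74) > Species D (3.34) > Species A (1.31)

Species C > Species D > Species A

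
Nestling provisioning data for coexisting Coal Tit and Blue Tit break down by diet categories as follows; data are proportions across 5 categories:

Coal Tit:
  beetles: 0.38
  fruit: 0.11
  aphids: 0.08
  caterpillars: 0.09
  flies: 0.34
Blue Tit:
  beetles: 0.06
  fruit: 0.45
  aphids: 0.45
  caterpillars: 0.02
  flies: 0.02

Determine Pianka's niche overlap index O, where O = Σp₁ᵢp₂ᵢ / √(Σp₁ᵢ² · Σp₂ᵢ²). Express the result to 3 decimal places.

Σ p₁ᵢp₂ᵢ = 0.0228 + 0.0495 + 0.0360 + 0.0018 + 0.0068 = 0.1169
Σp_1ᵢ² = 0.38² + 0.11² + 0.08² + 0.09² + 0.34² = 0.1444 + 0.0121 + 0.0064 + 0.0081 + 0.1156 = 0.2866
Σp_2ᵢ² = 0.06² + 0.45² + 0.45² + 0.02² + 0.02² = 0.0036 + 0.2025 + 0.2025 + 0.0004 + 0.0004 = 0.4094
O = 0.1169 / √(0.2866 × 0.4094) = 0.1169 / 0.342541 = 0.34127

0.341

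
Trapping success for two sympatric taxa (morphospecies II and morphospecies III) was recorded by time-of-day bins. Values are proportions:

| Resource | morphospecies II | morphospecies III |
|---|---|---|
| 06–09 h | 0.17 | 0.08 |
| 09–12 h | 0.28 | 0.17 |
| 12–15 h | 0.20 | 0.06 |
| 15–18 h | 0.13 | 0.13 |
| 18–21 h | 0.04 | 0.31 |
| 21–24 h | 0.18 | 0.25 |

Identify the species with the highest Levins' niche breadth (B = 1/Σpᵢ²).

Σp_IIᵢ² = 0.17² + 0.28² + 0.20² + 0.13² + 0.04² + 0.18² = 0.0289 + 0.0784 + 0.0400 + 0.0169 + 0.0016 + 0.0324 = 0.1982
B_II = 1 / 0.1982 = 5.0454
Σp_IIIᵢ² = 0.08² + 0.17² + 0.06² + 0.13² + 0.31² + 0.25² = 0.0064 + 0.0289 + 0.0036 + 0.0169 + 0.0961 + 0.0625 = 0.2144
B_III = 1 / 0.2144 = 4.6642
Highest B → broadest niche (most generalist): morphospecies II (B = 5.05).

morphospecies II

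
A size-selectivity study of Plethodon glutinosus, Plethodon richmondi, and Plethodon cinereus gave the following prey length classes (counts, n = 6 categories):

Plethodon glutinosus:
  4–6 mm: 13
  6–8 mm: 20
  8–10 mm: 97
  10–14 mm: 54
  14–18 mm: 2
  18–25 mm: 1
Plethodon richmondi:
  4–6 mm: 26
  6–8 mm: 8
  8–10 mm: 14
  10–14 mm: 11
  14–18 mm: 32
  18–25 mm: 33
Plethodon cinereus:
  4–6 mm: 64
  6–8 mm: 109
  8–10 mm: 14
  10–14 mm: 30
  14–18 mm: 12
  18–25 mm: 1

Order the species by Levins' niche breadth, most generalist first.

Plethodon richmondi > Plethodon cinereus > Plethodon glutinosus

Proportions for Plethodon glutinosus (n=187): 13/187=0.0695, 20/187=0.1070, 97/187=0.5187, 54/187=0.2888, 2/187=0.0107, 1/187=0.0053
Proportions for Plethodon richmondi (n=124): 26/124=0.2097, 8/124=0.0645, 14/124=0.1129, 11/124=0.0887, 32/124=0.2581, 33/124=0.2661
Proportions for Plethodon cinereus (n=230): 64/230=0.2783, 109/230=0.4739, 14/230=0.0609, 30/230=0.1304, 12/230=0.0522, 1/230=0.0043
Σp_glutᵢ² = 0.0695² + 0.1070² + 0.5187² + 0.2888² + 0.0107² + 0.0053² = 0.004830 + 0.011449 + 0.269050 + 0.083405 + 0.000114 + 0.000028 = 0.368876
B_glut = 1 / 0.368876 = 2.7109
Σp_richᵢ² = 0.2097² + 0.0645² + 0.1129² + 0.0887² + 0.2581² + 0.2661² = 0.043974 + 0.004160 + 0.012746 + 0.007868 + 0.066616 + 0.070809 = 0.206173
B_rich = 1 / 0.206173 = 4.8503
Σp_cineᵢ² = 0.2783² + 0.4739² + 0.0609² + 0.1304² + 0.0522² + 0.0043² = 0.077451 + 0.224581 + 0.003709 + 0.017004 + 0.002725 + 0.000018 = 0.325488
B_cine = 1 / 0.325488 = 3.0723
Ranking by B (broadest → narrowest): Plethodon richmondi (4.85) > Plethodon cinereus (3.07) > Plethodon glutinosus (2.71)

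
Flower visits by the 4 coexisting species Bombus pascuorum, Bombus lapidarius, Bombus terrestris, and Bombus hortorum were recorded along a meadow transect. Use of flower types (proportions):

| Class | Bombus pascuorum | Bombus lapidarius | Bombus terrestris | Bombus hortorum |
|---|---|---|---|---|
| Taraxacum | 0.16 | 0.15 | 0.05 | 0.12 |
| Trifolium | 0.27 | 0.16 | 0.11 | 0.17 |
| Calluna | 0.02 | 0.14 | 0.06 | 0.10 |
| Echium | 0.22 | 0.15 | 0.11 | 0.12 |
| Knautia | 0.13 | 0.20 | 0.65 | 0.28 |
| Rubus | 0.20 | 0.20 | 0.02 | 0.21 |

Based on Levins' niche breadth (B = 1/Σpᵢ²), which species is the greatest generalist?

Bombus lapidarius

Σp_pascᵢ² = 0.16² + 0.27² + 0.02² + 0.22² + 0.13² + 0.20² = 0.0256 + 0.0729 + 0.0004 + 0.0484 + 0.0169 + 0.0400 = 0.2042
B_pasc = 1 / 0.2042 = 4.8972
Σp_lapiᵢ² = 0.15² + 0.16² + 0.14² + 0.15² + 0.20² + 0.20² = 0.0225 + 0.0256 + 0.0196 + 0.0225 + 0.0400 + 0.0400 = 0.1702
B_lapi = 1 / 0.1702 = 5.8754
Σp_terrᵢ² = 0.05² + 0.11² + 0.06² + 0.11² + 0.65² + 0.02² = 0.0025 + 0.0121 + 0.0036 + 0.0121 + 0.4225 + 0.0004 = 0.4532
B_terr = 1 / 0.4532 = 2.2065
Σp_hortᵢ² = 0.12² + 0.17² + 0.10² + 0.12² + 0.28² + 0.21² = 0.0144 + 0.0289 + 0.0100 + 0.0144 + 0.0784 + 0.0441 = 0.1902
B_hort = 1 / 0.1902 = 5.2576
Highest B → broadest niche (most generalist): Bombus lapidarius (B = 5.88).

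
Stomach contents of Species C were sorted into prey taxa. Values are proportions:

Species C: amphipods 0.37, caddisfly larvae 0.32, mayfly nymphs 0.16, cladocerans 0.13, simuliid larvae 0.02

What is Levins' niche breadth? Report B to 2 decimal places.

Σpᵢ² = 0.37² + 0.32² + 0.16² + 0.13² + 0.02² = 0.1369 + 0.1024 + 0.0256 + 0.0169 + 0.0004 = 0.2822
B = 1 / 0.2822 = 3.5436

3.54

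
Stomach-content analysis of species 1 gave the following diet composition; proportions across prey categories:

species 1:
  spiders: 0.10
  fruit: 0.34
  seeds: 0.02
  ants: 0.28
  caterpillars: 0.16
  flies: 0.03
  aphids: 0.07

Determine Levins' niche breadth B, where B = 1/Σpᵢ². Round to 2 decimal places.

Σpᵢ² = 0.10² + 0.34² + 0.02² + 0.28² + 0.16² + 0.03² + 0.07² = 0.0100 + 0.1156 + 0.0004 + 0.0784 + 0.0256 + 0.0009 + 0.0049 = 0.2358
B = 1 / 0.2358 = 4.2409

4.24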